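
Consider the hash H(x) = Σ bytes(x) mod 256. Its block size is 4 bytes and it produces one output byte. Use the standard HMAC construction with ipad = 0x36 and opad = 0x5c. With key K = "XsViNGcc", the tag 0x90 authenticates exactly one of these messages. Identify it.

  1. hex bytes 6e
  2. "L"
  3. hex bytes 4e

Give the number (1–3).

Key "XsViNGcc" = 58 73 56 69 4e 47 63 63 is 8 bytes > B = 4, so hash it first: H(key) = e5, then zero-pad to 4 bytes: K' = e5 00 00 00.
K' ⊕ ipad = d3 36 36 36; K' ⊕ opad = b9 5c 5c 5c.
m1: inner = H(d3 36 36 36 6e) = e3; tag = H(b9 5c 5c 5c e3) = b0
m2: inner = H(d3 36 36 36 4c) = c1; tag = H(b9 5c 5c 5c c1) = 8e
m3: inner = H(d3 36 36 36 4e) = c3; tag = H(b9 5c 5c 5c c3) = 90 ← matches

3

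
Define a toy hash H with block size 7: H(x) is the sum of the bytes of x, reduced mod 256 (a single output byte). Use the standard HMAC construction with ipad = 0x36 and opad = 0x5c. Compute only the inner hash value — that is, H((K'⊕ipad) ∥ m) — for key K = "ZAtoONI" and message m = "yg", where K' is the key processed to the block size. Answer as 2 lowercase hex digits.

Key "ZAtoONI" = 5a 41 74 6f 4f 4e 49 is exactly B = 7 bytes: K' = 5a 41 74 6f 4f 4e 49.
K' ⊕ ipad = 6c 77 42 59 79 78 7f.
Inner input = 6c 77 42 59 79 78 7f ∥ 79 67.
Inner hash: sum = 108+119+66+89+121+120+127+121+103 = 974; mod 256 = 206 → ce.

ce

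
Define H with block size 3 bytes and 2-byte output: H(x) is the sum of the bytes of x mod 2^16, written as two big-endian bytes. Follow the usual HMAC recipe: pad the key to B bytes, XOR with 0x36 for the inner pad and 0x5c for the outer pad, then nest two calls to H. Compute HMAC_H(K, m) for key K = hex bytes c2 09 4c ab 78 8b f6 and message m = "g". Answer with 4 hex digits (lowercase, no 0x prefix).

0202

Key hex bytes c2 09 4c ab 78 8b f6 is 7 bytes > B = 3, so hash it first: H(key) = 03 bb, then zero-pad to 3 bytes: K' = 03 bb 00.
K' ⊕ ipad = 35 8d 36.  K' ⊕ opad = 5f e7 5c.
Inner input = (K'⊕ipad) ∥ m = 35 8d 36 ∥ 67.
Inner hash: sum = 53+141+54+103 = 351 → 01 5f.
Outer input = (K'⊕opad) ∥ inner = 5f e7 5c ∥ 01 5f.
Outer hash (tag): sum = 95+231+92+1+95 = 514 → 02 02.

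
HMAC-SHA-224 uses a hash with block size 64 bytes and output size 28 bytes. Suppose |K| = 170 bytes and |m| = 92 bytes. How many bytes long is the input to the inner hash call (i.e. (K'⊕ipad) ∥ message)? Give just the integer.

Key is 170 > 64 bytes, so it is hashed to 28 bytes then zero-padded to 64: |K'| = 64.
Inner input = (K'⊕ipad) ∥ m → 64 + 92 = 156 bytes.

156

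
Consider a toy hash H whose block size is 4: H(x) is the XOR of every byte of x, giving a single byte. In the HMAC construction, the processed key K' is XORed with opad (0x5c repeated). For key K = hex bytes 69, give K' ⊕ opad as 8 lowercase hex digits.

Key hex bytes 69 is 1 byte ≤ B = 4; zero-pad to 4 bytes: K' = 69 00 00 00.
XOR each byte with 0x5c: 69⊕5c=35, 00⊕5c=5c, 00⊕5c=5c, 00⊕5c=5c.

355c5c5c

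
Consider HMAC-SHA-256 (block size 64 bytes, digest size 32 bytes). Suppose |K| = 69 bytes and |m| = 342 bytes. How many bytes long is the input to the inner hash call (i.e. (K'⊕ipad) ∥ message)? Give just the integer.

406

Key is 69 > 64 bytes, so it is hashed to 32 bytes then zero-padded to 64: |K'| = 64.
Inner input = (K'⊕ipad) ∥ m → 64 + 342 = 406 bytes.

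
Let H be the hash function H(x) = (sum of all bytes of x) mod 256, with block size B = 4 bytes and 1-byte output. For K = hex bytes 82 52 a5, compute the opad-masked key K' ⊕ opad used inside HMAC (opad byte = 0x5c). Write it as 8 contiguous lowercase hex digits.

de0ef95c

Key hex bytes 82 52 a5 is 3 bytes ≤ B = 4; zero-pad to 4 bytes: K' = 82 52 a5 00.
XOR each byte with 0x5c: 82⊕5c=de, 52⊕5c=0e, a5⊕5c=f9, 00⊕5c=5c.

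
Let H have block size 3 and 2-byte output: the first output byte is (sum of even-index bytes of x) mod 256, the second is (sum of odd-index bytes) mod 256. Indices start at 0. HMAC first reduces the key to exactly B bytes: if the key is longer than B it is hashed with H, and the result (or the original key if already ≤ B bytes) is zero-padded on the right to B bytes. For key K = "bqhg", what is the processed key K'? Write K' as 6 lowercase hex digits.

cad800

|K| = 4 > B = 3, so first hash the key.
H(K): even-index sum = 202 mod 256 = 202; odd-index sum = 216 mod 256 = 216 → ca d8.
Zero-pad H(K) = ca d8 to 3 bytes: K' = ca d8 00.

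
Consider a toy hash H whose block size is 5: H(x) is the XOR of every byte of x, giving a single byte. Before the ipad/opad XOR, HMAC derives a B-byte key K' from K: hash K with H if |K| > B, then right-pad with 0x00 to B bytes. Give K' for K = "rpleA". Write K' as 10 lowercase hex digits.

Key "rpleA" = 72 70 6c 65 41 is exactly B = 5 bytes: K' = 72 70 6c 65 41.

72706c6541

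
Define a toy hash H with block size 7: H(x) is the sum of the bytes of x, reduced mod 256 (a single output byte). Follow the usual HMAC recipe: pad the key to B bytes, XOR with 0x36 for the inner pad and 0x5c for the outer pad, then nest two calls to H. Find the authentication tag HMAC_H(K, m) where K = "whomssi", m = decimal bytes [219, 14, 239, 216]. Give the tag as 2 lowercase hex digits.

Key "whomssi" = 77 68 6f 6d 73 73 69 is exactly B = 7 bytes: K' = 77 68 6f 6d 73 73 69.
K' ⊕ ipad = 41 5e 59 5b 45 45 5f.  K' ⊕ opad = 2b 34 33 31 2f 2f 35.
Inner input = (K'⊕ipad) ∥ m = 41 5e 59 5b 45 45 5f ∥ db 0e ef d8.
Inner hash: sum = 65+94+89+91+69+69+95+219+14+239+216 = 1260; mod 256 = 236 → ec.
Outer input = (K'⊕opad) ∥ inner = 2b 34 33 31 2f 2f 35 ∥ ec.
Outer hash (tag): sum = 43+52+51+49+47+47+53+236 = 578; mod 256 = 66 → 42.

42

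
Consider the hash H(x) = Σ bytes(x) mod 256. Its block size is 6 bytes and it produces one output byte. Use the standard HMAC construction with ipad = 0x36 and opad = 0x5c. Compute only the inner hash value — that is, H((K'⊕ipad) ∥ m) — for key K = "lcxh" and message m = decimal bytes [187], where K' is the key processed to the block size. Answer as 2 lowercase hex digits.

82

Key "lcxh" = 6c 63 78 68 is 4 bytes ≤ B = 6; zero-pad to 6 bytes: K' = 6c 63 78 68 00 00.
K' ⊕ ipad = 5a 55 4e 5e 36 36.
Inner input = 5a 55 4e 5e 36 36 ∥ bb.
Inner hash: sum = 90+85+78+94+54+54+187 = 642; mod 256 = 130 → 82.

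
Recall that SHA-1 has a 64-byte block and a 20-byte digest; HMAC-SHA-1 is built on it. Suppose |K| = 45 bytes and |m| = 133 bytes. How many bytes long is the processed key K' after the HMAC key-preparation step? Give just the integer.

64

Key is 45 ≤ 64 bytes, zero-padded: |K'| = 64.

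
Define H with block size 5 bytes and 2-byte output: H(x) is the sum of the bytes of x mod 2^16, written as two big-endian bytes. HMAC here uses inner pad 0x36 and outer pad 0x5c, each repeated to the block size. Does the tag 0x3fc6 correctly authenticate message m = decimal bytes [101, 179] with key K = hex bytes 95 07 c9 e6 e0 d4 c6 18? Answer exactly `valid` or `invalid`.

invalid

Key hex bytes 95 07 c9 e6 e0 d4 c6 18 is 8 bytes > B = 5, so hash it first: H(key) = 04 dd, then zero-pad to 5 bytes: K' = 04 dd 00 00 00.
K' ⊕ ipad = 32 eb 36 36 36; K' ⊕ opad = 58 81 5c 5c 5c.
Inner hash: sum = 50+235+54+54+54+101+179 = 727 → 02 d7.
Outer hash (recomputed tag): sum = 88+129+92+92+92+2+215 = 710 → 02 c6.
Recomputed tag = 02c6; claimed = 3fc6 → mismatch.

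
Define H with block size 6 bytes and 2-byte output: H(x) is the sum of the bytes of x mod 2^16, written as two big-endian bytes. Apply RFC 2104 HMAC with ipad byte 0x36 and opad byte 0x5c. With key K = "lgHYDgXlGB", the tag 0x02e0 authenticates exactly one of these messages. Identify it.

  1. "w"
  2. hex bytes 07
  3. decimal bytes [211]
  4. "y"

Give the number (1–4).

Key "lgHYDgXlGB" = 6c 67 48 59 44 67 58 6c 47 42 is 10 bytes > B = 6, so hash it first: H(key) = 03 6c, then zero-pad to 6 bytes: K' = 03 6c 00 00 00 00.
K' ⊕ ipad = 35 5a 36 36 36 36; K' ⊕ opad = 5f 30 5c 5c 5c 5c.
m1: inner = H(35 5a 36 36 36 36 77) = 01 de; tag = H(5f 30 5c 5c 5c 5c 01 de) = 02de
m2: inner = H(35 5a 36 36 36 36 07) = 01 6e; tag = H(5f 30 5c 5c 5c 5c 01 6e) = 026e
m3: inner = H(35 5a 36 36 36 36 d3) = 02 3a; tag = H(5f 30 5c 5c 5c 5c 02 3a) = 023b
m4: inner = H(35 5a 36 36 36 36 79) = 01 e0; tag = H(5f 30 5c 5c 5c 5c 01 e0) = 02e0 ← matches

4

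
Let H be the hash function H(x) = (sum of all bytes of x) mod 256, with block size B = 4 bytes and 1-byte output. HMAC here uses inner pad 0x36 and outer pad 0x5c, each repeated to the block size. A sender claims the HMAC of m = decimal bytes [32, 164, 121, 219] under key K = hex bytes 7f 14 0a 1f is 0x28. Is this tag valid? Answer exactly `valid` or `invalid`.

invalid

Key hex bytes 7f 14 0a 1f is exactly B = 4 bytes: K' = 7f 14 0a 1f.
K' ⊕ ipad = 49 22 3c 29; K' ⊕ opad = 23 48 56 43.
Inner hash: sum = 73+34+60+41+32+164+121+219 = 744; mod 256 = 232 → e8.
Outer hash (recomputed tag): sum = 35+72+86+67+232 = 492; mod 256 = 236 → ec.
Recomputed tag = ec; claimed = 28 → mismatch.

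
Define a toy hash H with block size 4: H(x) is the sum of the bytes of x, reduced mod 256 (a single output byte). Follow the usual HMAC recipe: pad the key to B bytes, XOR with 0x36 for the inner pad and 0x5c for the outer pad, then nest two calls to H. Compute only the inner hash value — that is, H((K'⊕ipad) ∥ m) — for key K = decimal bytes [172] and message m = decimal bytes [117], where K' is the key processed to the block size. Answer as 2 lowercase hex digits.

b1

Key decimal bytes [172] = ac is 1 byte ≤ B = 4; zero-pad to 4 bytes: K' = ac 00 00 00.
K' ⊕ ipad = 9a 36 36 36.
Inner input = 9a 36 36 36 ∥ 75.
Inner hash: sum = 154+54+54+54+117 = 433; mod 256 = 177 → b1.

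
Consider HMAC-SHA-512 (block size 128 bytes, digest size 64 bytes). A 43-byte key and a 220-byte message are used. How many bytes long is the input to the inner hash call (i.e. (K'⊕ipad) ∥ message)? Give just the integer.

348

Key is 43 ≤ 128 bytes, zero-padded: |K'| = 128.
Inner input = (K'⊕ipad) ∥ m → 128 + 220 = 348 bytes.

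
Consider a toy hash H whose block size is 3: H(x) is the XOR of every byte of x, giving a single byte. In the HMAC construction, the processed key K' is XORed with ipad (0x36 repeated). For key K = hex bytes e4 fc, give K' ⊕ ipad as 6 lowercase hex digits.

Key hex bytes e4 fc is 2 bytes ≤ B = 3; zero-pad to 3 bytes: K' = e4 fc 00.
XOR each byte with 0x36: e4⊕36=d2, fc⊕36=ca, 00⊕36=36.

d2ca36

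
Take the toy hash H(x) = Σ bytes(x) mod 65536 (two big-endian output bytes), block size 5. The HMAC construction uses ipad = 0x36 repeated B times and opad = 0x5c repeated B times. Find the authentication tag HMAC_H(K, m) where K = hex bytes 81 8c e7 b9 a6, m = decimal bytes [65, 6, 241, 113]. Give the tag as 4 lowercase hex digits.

0456

Key hex bytes 81 8c e7 b9 a6 is exactly B = 5 bytes: K' = 81 8c e7 b9 a6.
K' ⊕ ipad = b7 ba d1 8f 90.  K' ⊕ opad = dd d0 bb e5 fa.
Inner input = (K'⊕ipad) ∥ m = b7 ba d1 8f 90 ∥ 41 06 f1 71.
Inner hash: sum = 183+186+209+143+144+65+6+241+113 = 1290 → 05 0a.
Outer input = (K'⊕opad) ∥ inner = dd d0 bb e5 fa ∥ 05 0a.
Outer hash (tag): sum = 221+208+187+229+250+5+10 = 1110 → 04 56.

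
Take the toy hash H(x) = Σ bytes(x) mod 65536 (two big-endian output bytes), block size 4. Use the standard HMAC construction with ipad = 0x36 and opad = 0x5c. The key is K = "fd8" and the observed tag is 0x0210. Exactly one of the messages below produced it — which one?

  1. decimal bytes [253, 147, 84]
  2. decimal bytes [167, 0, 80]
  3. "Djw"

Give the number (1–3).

2

Key "fd8" = 66 64 38 is 3 bytes ≤ B = 4; zero-pad to 4 bytes: K' = 66 64 38 00.
K' ⊕ ipad = 50 52 0e 36; K' ⊕ opad = 3a 38 64 5c.
m1: inner = H(50 52 0e 36 fd 93 54) = 02 ca; tag = H(3a 38 64 5c 02 ca) = 01fe
m2: inner = H(50 52 0e 36 a7 00 50) = 01 dd; tag = H(3a 38 64 5c 01 dd) = 0210 ← matches
m3: inner = H(50 52 0e 36 44 6a 77) = 02 0b; tag = H(3a 38 64 5c 02 0b) = 013f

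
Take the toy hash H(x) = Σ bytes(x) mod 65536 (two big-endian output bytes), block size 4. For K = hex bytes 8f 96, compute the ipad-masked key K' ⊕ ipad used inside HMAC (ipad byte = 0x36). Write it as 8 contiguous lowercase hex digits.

Key hex bytes 8f 96 is 2 bytes ≤ B = 4; zero-pad to 4 bytes: K' = 8f 96 00 00.
XOR each byte with 0x36: 8f⊕36=b9, 96⊕36=a0, 00⊕36=36, 00⊕36=36.

b9a03636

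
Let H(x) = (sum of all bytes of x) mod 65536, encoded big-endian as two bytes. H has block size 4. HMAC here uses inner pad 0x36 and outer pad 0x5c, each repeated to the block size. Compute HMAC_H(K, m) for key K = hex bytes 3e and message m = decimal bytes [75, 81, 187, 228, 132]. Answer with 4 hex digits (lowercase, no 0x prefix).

01e2

Key hex bytes 3e is 1 byte ≤ B = 4; zero-pad to 4 bytes: K' = 3e 00 00 00.
K' ⊕ ipad = 08 36 36 36.  K' ⊕ opad = 62 5c 5c 5c.
Inner input = (K'⊕ipad) ∥ m = 08 36 36 36 ∥ 4b 51 bb e4 84.
Inner hash: sum = 8+54+54+54+75+81+187+228+132 = 873 → 03 69.
Outer input = (K'⊕opad) ∥ inner = 62 5c 5c 5c ∥ 03 69.
Outer hash (tag): sum = 98+92+92+92+3+105 = 482 → 01 e2.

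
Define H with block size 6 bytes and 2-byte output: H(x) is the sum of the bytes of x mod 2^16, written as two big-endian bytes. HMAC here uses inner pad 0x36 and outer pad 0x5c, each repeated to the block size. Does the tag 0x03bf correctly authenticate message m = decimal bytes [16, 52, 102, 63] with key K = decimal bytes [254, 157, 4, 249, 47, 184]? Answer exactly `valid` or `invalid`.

Key decimal bytes [254, 157, 4, 249, 47, 184] = fe 9d 04 f9 2f b8 is exactly B = 6 bytes: K' = fe 9d 04 f9 2f b8.
K' ⊕ ipad = c8 ab 32 cf 19 8e; K' ⊕ opad = a2 c1 58 a5 73 e4.
Inner hash: sum = 200+171+50+207+25+142+16+52+102+63 = 1028 → 04 04.
Outer hash (recomputed tag): sum = 162+193+88+165+115+228+4+4 = 959 → 03 bf.
Recomputed tag = 03bf; claimed = 03bf → match.

valid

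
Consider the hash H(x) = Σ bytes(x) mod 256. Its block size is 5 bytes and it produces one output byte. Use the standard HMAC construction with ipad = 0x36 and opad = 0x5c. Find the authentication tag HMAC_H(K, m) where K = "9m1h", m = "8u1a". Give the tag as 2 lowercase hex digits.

Key "9m1h" = 39 6d 31 68 is 4 bytes ≤ B = 5; zero-pad to 5 bytes: K' = 39 6d 31 68 00.
K' ⊕ ipad = 0f 5b 07 5e 36.  K' ⊕ opad = 65 31 6d 34 5c.
Inner input = (K'⊕ipad) ∥ m = 0f 5b 07 5e 36 ∥ 38 75 31 61.
Inner hash: sum = 15+91+7+94+54+56+117+49+97 = 580; mod 256 = 68 → 44.
Outer input = (K'⊕opad) ∥ inner = 65 31 6d 34 5c ∥ 44.
Outer hash (tag): sum = 101+49+109+52+92+68 = 471; mod 256 = 215 → d7.

d7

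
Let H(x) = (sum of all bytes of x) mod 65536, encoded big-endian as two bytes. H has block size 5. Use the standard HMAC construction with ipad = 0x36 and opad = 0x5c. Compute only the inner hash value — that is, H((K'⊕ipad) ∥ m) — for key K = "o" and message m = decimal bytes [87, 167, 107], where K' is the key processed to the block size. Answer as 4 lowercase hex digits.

Key "o" = 6f is 1 byte ≤ B = 5; zero-pad to 5 bytes: K' = 6f 00 00 00 00.
K' ⊕ ipad = 59 36 36 36 36.
Inner input = 59 36 36 36 36 ∥ 57 a7 6b.
Inner hash: sum = 89+54+54+54+54+87+167+107 = 666 → 02 9a.

029a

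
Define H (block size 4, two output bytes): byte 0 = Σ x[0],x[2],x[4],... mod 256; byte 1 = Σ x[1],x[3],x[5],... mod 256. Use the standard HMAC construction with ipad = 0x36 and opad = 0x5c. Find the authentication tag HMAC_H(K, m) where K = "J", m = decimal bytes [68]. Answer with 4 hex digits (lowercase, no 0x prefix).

6824

Key "J" = 4a is 1 byte ≤ B = 4; zero-pad to 4 bytes: K' = 4a 00 00 00.
K' ⊕ ipad = 7c 36 36 36.  K' ⊕ opad = 16 5c 5c 5c.
Inner input = (K'⊕ipad) ∥ m = 7c 36 36 36 ∥ 44.
Inner hash: even-index sum = 246 mod 256 = 246; odd-index sum = 108 mod 256 = 108 → f6 6c.
Outer input = (K'⊕opad) ∥ inner = 16 5c 5c 5c ∥ f6 6c.
Outer hash (tag): even-index sum = 360 mod 256 = 104; odd-index sum = 292 mod 256 = 36 → 68 24.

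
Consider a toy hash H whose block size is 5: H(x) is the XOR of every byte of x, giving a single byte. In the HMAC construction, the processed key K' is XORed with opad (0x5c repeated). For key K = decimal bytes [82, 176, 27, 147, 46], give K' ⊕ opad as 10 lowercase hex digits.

0eec47cf72

Key decimal bytes [82, 176, 27, 147, 46] = 52 b0 1b 93 2e is exactly B = 5 bytes: K' = 52 b0 1b 93 2e.
XOR each byte with 0x5c: 52⊕5c=0e, b0⊕5c=ec, 1b⊕5c=47, 93⊕5c=cf, 2e⊕5c=72.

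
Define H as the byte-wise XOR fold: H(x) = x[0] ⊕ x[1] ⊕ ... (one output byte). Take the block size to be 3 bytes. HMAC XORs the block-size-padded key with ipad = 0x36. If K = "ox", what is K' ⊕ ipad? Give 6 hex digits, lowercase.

594e36

Key "ox" = 6f 78 is 2 bytes ≤ B = 3; zero-pad to 3 bytes: K' = 6f 78 00.
XOR each byte with 0x36: 6f⊕36=59, 78⊕36=4e, 00⊕36=36.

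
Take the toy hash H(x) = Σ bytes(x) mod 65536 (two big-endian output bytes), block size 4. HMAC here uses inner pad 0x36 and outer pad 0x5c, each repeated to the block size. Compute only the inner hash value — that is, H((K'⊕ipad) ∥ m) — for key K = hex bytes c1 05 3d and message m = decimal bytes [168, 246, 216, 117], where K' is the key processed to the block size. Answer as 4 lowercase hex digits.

Key hex bytes c1 05 3d is 3 bytes ≤ B = 4; zero-pad to 4 bytes: K' = c1 05 3d 00.
K' ⊕ ipad = f7 33 0b 36.
Inner input = f7 33 0b 36 ∥ a8 f6 d8 75.
Inner hash: sum = 247+51+11+54+168+246+216+117 = 1110 → 04 56.

0456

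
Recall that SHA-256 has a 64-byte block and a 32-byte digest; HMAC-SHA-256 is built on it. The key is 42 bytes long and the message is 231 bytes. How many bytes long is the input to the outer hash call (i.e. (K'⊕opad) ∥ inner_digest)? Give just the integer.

96

Key is 42 ≤ 64 bytes, zero-padded: |K'| = 64.
Outer input = (K'⊕opad) ∥ H(inner) → 64 + 32 = 96 bytes.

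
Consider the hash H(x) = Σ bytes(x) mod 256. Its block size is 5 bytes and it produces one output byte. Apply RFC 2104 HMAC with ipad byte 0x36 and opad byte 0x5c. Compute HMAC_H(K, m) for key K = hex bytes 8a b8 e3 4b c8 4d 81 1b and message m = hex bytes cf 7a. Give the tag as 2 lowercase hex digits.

25

Key hex bytes 8a b8 e3 4b c8 4d 81 1b is 8 bytes > B = 5, so hash it first: H(key) = 21, then zero-pad to 5 bytes: K' = 21 00 00 00 00.
K' ⊕ ipad = 17 36 36 36 36.  K' ⊕ opad = 7d 5c 5c 5c 5c.
Inner input = (K'⊕ipad) ∥ m = 17 36 36 36 36 ∥ cf 7a.
Inner hash: sum = 23+54+54+54+54+207+122 = 568; mod 256 = 56 → 38.
Outer input = (K'⊕opad) ∥ inner = 7d 5c 5c 5c 5c ∥ 38.
Outer hash (tag): sum = 125+92+92+92+92+56 = 549; mod 256 = 37 → 25.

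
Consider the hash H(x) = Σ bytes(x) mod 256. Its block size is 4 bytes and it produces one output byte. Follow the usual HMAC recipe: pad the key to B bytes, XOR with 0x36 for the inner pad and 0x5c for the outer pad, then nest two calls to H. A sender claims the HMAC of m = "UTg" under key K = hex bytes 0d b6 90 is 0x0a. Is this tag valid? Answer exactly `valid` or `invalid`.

Key hex bytes 0d b6 90 is 3 bytes ≤ B = 4; zero-pad to 4 bytes: K' = 0d b6 90 00.
K' ⊕ ipad = 3b 80 a6 36; K' ⊕ opad = 51 ea cc 5c.
Inner hash: sum = 59+128+166+54+85+84+103 = 679; mod 256 = 167 → a7.
Outer hash (recomputed tag): sum = 81+234+204+92+167 = 778; mod 256 = 10 → 0a.
Recomputed tag = 0a; claimed = 0a → match.

valid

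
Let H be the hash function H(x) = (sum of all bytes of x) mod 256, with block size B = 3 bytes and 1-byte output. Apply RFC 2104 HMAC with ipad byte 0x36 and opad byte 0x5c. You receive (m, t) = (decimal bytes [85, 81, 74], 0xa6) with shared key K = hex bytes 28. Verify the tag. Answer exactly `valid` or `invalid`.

valid

Key hex bytes 28 is 1 byte ≤ B = 3; zero-pad to 3 bytes: K' = 28 00 00.
K' ⊕ ipad = 1e 36 36; K' ⊕ opad = 74 5c 5c.
Inner hash: sum = 30+54+54+85+81+74 = 378; mod 256 = 122 → 7a.
Outer hash (recomputed tag): sum = 116+92+92+122 = 422; mod 256 = 166 → a6.
Recomputed tag = a6; claimed = a6 → match.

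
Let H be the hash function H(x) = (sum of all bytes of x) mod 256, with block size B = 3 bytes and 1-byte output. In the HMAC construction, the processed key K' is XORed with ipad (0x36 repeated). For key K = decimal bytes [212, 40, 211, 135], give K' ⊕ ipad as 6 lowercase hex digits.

603636

Key decimal bytes [212, 40, 211, 135] = d4 28 d3 87 is 4 bytes > B = 3, so hash it first: H(key) = 56, then zero-pad to 3 bytes: K' = 56 00 00.
XOR each byte with 0x36: 56⊕36=60, 00⊕36=36, 00⊕36=36.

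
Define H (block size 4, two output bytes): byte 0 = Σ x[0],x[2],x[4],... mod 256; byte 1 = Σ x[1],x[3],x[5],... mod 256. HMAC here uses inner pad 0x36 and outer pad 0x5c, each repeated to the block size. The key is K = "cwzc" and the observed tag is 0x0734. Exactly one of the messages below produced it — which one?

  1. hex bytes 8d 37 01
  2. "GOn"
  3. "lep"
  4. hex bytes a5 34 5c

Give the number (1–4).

Key "cwzc" = 63 77 7a 63 is exactly B = 4 bytes: K' = 63 77 7a 63.
K' ⊕ ipad = 55 41 4c 55; K' ⊕ opad = 3f 2b 26 3f.
m1: inner = H(55 41 4c 55 8d 37 01) = 2f cd; tag = H(3f 2b 26 3f 2f cd) = 9437
m2: inner = H(55 41 4c 55 47 4f 6e) = 56 e5; tag = H(3f 2b 26 3f 56 e5) = bb4f
m3: inner = H(55 41 4c 55 6c 65 70) = 7d fb; tag = H(3f 2b 26 3f 7d fb) = e265
m4: inner = H(55 41 4c 55 a5 34 5c) = a2 ca; tag = H(3f 2b 26 3f a2 ca) = 0734 ← matches

4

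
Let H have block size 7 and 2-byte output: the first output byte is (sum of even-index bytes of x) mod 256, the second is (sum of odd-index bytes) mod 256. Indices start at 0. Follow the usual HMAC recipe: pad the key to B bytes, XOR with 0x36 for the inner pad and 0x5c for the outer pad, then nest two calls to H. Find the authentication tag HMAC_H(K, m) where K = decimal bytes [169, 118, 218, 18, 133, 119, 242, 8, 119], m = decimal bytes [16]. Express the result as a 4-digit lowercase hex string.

Key decimal bytes [169, 118, 218, 18, 133, 119, 242, 8, 119] = a9 76 da 12 85 77 f2 08 77 is 9 bytes > B = 7, so hash it first: H(key) = 71 07, then zero-pad to 7 bytes: K' = 71 07 00 00 00 00 00.
K' ⊕ ipad = 47 31 36 36 36 36 36.  K' ⊕ opad = 2d 5b 5c 5c 5c 5c 5c.
Inner input = (K'⊕ipad) ∥ m = 47 31 36 36 36 36 36 ∥ 10.
Inner hash: even-index sum = 233 mod 256 = 233; odd-index sum = 173 mod 256 = 173 → e9 ad.
Outer input = (K'⊕opad) ∥ inner = 2d 5b 5c 5c 5c 5c 5c ∥ e9 ad.
Outer hash (tag): even-index sum = 494 mod 256 = 238; odd-index sum = 508 mod 256 = 252 → ee fc.

eefc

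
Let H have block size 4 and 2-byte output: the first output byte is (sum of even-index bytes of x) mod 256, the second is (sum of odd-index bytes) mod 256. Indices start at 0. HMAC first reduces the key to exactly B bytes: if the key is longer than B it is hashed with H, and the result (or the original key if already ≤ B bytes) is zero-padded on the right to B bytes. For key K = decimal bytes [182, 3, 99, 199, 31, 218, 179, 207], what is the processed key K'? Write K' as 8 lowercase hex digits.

|K| = 8 > B = 4, so first hash the key.
H(K): even-index sum = 491 mod 256 = 235; odd-index sum = 627 mod 256 = 115 → eb 73.
Zero-pad H(K) = eb 73 to 4 bytes: K' = eb 73 00 00.

eb730000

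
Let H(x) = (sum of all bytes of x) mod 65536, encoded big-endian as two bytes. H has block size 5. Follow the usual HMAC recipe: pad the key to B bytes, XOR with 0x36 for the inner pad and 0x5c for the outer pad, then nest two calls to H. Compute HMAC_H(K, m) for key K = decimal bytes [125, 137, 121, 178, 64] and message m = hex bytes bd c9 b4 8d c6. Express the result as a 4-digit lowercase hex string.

Key decimal bytes [125, 137, 121, 178, 64] = 7d 89 79 b2 40 is exactly B = 5 bytes: K' = 7d 89 79 b2 40.
K' ⊕ ipad = 4b bf 4f 84 76.  K' ⊕ opad = 21 d5 25 ee 1c.
Inner input = (K'⊕ipad) ∥ m = 4b bf 4f 84 76 ∥ bd c9 b4 8d c6.
Inner hash: sum = 75+191+79+132+118+189+201+180+141+198 = 1504 → 05 e0.
Outer input = (K'⊕opad) ∥ inner = 21 d5 25 ee 1c ∥ 05 e0.
Outer hash (tag): sum = 33+213+37+238+28+5+224 = 778 → 03 0a.

030a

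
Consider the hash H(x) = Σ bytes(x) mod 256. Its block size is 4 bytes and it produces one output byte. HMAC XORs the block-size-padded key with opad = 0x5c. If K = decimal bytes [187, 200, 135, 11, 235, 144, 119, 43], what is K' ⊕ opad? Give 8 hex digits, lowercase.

Key decimal bytes [187, 200, 135, 11, 235, 144, 119, 43] = bb c8 87 0b eb 90 77 2b is 8 bytes > B = 4, so hash it first: H(key) = 32, then zero-pad to 4 bytes: K' = 32 00 00 00.
XOR each byte with 0x5c: 32⊕5c=6e, 00⊕5c=5c, 00⊕5c=5c, 00⊕5c=5c.

6e5c5c5c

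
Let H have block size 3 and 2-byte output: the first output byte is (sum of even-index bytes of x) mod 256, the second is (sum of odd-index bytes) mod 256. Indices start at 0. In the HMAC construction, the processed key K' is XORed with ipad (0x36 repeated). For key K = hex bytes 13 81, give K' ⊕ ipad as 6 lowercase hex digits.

25b736

Key hex bytes 13 81 is 2 bytes ≤ B = 3; zero-pad to 3 bytes: K' = 13 81 00.
XOR each byte with 0x36: 13⊕36=25, 81⊕36=b7, 00⊕36=36.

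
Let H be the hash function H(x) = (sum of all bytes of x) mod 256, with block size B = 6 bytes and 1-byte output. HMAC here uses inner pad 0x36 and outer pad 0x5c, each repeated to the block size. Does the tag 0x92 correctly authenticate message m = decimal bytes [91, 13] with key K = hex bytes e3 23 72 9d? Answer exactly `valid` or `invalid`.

valid

Key hex bytes e3 23 72 9d is 4 bytes ≤ B = 6; zero-pad to 6 bytes: K' = e3 23 72 9d 00 00.
K' ⊕ ipad = d5 15 44 ab 36 36; K' ⊕ opad = bf 7f 2e c1 5c 5c.
Inner hash: sum = 213+21+68+171+54+54+91+13 = 685; mod 256 = 173 → ad.
Outer hash (recomputed tag): sum = 191+127+46+193+92+92+173 = 914; mod 256 = 146 → 92.
Recomputed tag = 92; claimed = 92 → match.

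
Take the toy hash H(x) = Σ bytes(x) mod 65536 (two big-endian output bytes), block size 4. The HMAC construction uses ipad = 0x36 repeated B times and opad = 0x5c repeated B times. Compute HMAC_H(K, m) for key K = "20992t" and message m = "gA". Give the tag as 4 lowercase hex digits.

01d3

Key "20992t" = 32 30 39 39 32 74 is 6 bytes > B = 4, so hash it first: H(key) = 01 7a, then zero-pad to 4 bytes: K' = 01 7a 00 00.
K' ⊕ ipad = 37 4c 36 36.  K' ⊕ opad = 5d 26 5c 5c.
Inner input = (K'⊕ipad) ∥ m = 37 4c 36 36 ∥ 67 41.
Inner hash: sum = 55+76+54+54+103+65 = 407 → 01 97.
Outer input = (K'⊕opad) ∥ inner = 5d 26 5c 5c ∥ 01 97.
Outer hash (tag): sum = 93+38+92+92+1+151 = 467 → 01 d3.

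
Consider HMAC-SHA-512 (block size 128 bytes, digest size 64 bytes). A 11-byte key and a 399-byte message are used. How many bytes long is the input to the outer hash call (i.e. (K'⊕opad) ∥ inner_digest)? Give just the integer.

192

Key is 11 ≤ 128 bytes, zero-padded: |K'| = 128.
Outer input = (K'⊕opad) ∥ H(inner) → 128 + 64 = 192 bytes.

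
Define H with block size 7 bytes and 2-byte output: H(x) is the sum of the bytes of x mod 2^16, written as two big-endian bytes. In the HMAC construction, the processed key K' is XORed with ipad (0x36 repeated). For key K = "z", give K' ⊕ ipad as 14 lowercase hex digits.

Key "z" = 7a is 1 byte ≤ B = 7; zero-pad to 7 bytes: K' = 7a 00 00 00 00 00 00.
XOR each byte with 0x36: 7a⊕36=4c, 00⊕36=36, 00⊕36=36, 00⊕36=36, 00⊕36=36, 00⊕36=36, 00⊕36=36.

4c363636363636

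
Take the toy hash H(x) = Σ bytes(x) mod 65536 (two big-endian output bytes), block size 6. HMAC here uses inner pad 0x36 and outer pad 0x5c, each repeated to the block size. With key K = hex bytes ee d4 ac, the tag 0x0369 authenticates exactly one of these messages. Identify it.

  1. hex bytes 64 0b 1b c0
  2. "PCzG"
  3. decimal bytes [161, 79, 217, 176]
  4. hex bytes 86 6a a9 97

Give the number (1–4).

4

Key hex bytes ee d4 ac is 3 bytes ≤ B = 6; zero-pad to 6 bytes: K' = ee d4 ac 00 00 00.
K' ⊕ ipad = d8 e2 9a 36 36 36; K' ⊕ opad = b2 88 f0 5c 5c 5c.
m1: inner = H(d8 e2 9a 36 36 36 64 0b 1b c0) = 04 40; tag = H(b2 88 f0 5c 5c 5c 04 40) = 0382
m2: inner = H(d8 e2 9a 36 36 36 50 43 7a 47) = 04 4a; tag = H(b2 88 f0 5c 5c 5c 04 4a) = 038c
m3: inner = H(d8 e2 9a 36 36 36 a1 4f d9 b0) = 05 6f; tag = H(b2 88 f0 5c 5c 5c 05 6f) = 03b2
m4: inner = H(d8 e2 9a 36 36 36 86 6a a9 97) = 05 26; tag = H(b2 88 f0 5c 5c 5c 05 26) = 0369 ← matches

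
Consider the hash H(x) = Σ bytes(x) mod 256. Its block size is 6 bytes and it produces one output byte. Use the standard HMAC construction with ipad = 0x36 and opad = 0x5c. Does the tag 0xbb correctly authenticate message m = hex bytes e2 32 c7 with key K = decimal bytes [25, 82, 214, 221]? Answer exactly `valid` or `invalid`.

Key decimal bytes [25, 82, 214, 221] = 19 52 d6 dd is 4 bytes ≤ B = 6; zero-pad to 6 bytes: K' = 19 52 d6 dd 00 00.
K' ⊕ ipad = 2f 64 e0 eb 36 36; K' ⊕ opad = 45 0e 8a 81 5c 5c.
Inner hash: sum = 47+100+224+235+54+54+226+50+199 = 1189; mod 256 = 165 → a5.
Outer hash (recomputed tag): sum = 69+14+138+129+92+92+165 = 699; mod 256 = 187 → bb.
Recomputed tag = bb; claimed = bb → match.

valid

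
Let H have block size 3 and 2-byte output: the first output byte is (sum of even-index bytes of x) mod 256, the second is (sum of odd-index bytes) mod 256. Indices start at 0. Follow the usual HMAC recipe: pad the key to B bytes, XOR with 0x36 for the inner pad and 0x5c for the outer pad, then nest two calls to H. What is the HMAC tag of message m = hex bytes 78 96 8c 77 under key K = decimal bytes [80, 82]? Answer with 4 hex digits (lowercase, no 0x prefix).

Key decimal bytes [80, 82] = 50 52 is 2 bytes ≤ B = 3; zero-pad to 3 bytes: K' = 50 52 00.
K' ⊕ ipad = 66 64 36.  K' ⊕ opad = 0c 0e 5c.
Inner input = (K'⊕ipad) ∥ m = 66 64 36 ∥ 78 96 8c 77.
Inner hash: even-index sum = 425 mod 256 = 169; odd-index sum = 360 mod 256 = 104 → a9 68.
Outer input = (K'⊕opad) ∥ inner = 0c 0e 5c ∥ a9 68.
Outer hash (tag): even-index sum = 208 mod 256 = 208; odd-index sum = 183 mod 256 = 183 → d0 b7.

d0b7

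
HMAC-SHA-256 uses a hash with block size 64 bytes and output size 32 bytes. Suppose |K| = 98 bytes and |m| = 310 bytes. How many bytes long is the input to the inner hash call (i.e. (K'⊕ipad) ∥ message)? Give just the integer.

374

Key is 98 > 64 bytes, so it is hashed to 32 bytes then zero-padded to 64: |K'| = 64.
Inner input = (K'⊕ipad) ∥ m → 64 + 310 = 374 bytes.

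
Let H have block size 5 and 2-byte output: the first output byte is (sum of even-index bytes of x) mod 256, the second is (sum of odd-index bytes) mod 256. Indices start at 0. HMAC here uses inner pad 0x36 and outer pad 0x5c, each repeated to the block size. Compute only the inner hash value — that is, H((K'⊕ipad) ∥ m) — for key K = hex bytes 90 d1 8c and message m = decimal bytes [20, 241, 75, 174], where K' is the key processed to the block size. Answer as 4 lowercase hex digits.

Key hex bytes 90 d1 8c is 3 bytes ≤ B = 5; zero-pad to 5 bytes: K' = 90 d1 8c 00 00.
K' ⊕ ipad = a6 e7 ba 36 36.
Inner input = a6 e7 ba 36 36 ∥ 14 f1 4b ae.
Inner hash: even-index sum = 821 mod 256 = 53; odd-index sum = 380 mod 256 = 124 → 35 7c.

357c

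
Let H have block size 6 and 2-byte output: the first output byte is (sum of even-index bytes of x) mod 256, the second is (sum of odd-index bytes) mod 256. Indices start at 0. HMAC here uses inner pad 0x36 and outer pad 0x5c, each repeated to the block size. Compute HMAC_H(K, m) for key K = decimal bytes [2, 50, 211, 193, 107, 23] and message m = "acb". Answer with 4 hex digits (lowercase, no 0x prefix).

5dd5

Key decimal bytes [2, 50, 211, 193, 107, 23] = 02 32 d3 c1 6b 17 is exactly B = 6 bytes: K' = 02 32 d3 c1 6b 17.
K' ⊕ ipad = 34 04 e5 f7 5d 21.  K' ⊕ opad = 5e 6e 8f 9d 37 4b.
Inner input = (K'⊕ipad) ∥ m = 34 04 e5 f7 5d 21 ∥ 61 63 62.
Inner hash: even-index sum = 569 mod 256 = 57; odd-index sum = 383 mod 256 = 127 → 39 7f.
Outer input = (K'⊕opad) ∥ inner = 5e 6e 8f 9d 37 4b ∥ 39 7f.
Outer hash (tag): even-index sum = 349 mod 256 = 93; odd-index sum = 469 mod 256 = 213 → 5d d5.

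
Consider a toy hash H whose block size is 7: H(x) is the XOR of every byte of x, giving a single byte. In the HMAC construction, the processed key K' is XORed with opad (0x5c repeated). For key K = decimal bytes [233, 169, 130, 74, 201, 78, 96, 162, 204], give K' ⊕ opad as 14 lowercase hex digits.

5d5c5c5c5c5c5c

Key decimal bytes [233, 169, 130, 74, 201, 78, 96, 162, 204] = e9 a9 82 4a c9 4e 60 a2 cc is 9 bytes > B = 7, so hash it first: H(key) = 01, then zero-pad to 7 bytes: K' = 01 00 00 00 00 00 00.
XOR each byte with 0x5c: 01⊕5c=5d, 00⊕5c=5c, 00⊕5c=5c, 00⊕5c=5c, 00⊕5c=5c, 00⊕5c=5c, 00⊕5c=5c.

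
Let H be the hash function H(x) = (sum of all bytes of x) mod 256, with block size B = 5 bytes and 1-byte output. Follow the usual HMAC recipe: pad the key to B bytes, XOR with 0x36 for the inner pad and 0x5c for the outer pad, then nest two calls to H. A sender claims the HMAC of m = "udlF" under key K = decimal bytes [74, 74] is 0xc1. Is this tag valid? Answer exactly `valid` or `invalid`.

invalid

Key decimal bytes [74, 74] = 4a 4a is 2 bytes ≤ B = 5; zero-pad to 5 bytes: K' = 4a 4a 00 00 00.
K' ⊕ ipad = 7c 7c 36 36 36; K' ⊕ opad = 16 16 5c 5c 5c.
Inner hash: sum = 124+124+54+54+54+117+100+108+70 = 805; mod 256 = 37 → 25.
Outer hash (recomputed tag): sum = 22+22+92+92+92+37 = 357; mod 256 = 101 → 65.
Recomputed tag = 65; claimed = c1 → mismatch.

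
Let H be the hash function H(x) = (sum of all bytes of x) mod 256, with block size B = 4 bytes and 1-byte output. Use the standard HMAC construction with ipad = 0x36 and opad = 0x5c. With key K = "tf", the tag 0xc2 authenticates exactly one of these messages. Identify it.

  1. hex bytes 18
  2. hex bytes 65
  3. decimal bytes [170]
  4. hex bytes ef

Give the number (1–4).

3

Key "tf" = 74 66 is 2 bytes ≤ B = 4; zero-pad to 4 bytes: K' = 74 66 00 00.
K' ⊕ ipad = 42 50 36 36; K' ⊕ opad = 28 3a 5c 5c.
m1: inner = H(42 50 36 36 18) = 16; tag = H(28 3a 5c 5c 16) = 30
m2: inner = H(42 50 36 36 65) = 63; tag = H(28 3a 5c 5c 63) = 7d
m3: inner = H(42 50 36 36 aa) = a8; tag = H(28 3a 5c 5c a8) = c2 ← matches
m4: inner = H(42 50 36 36 ef) = ed; tag = H(28 3a 5c 5c ed) = 07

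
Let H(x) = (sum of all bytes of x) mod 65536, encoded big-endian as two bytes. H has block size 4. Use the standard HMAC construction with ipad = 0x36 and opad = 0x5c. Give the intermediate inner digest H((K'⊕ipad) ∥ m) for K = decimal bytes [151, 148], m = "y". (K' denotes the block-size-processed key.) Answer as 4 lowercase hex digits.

0228

Key decimal bytes [151, 148] = 97 94 is 2 bytes ≤ B = 4; zero-pad to 4 bytes: K' = 97 94 00 00.
K' ⊕ ipad = a1 a2 36 36.
Inner input = a1 a2 36 36 ∥ 79.
Inner hash: sum = 161+162+54+54+121 = 552 → 02 28.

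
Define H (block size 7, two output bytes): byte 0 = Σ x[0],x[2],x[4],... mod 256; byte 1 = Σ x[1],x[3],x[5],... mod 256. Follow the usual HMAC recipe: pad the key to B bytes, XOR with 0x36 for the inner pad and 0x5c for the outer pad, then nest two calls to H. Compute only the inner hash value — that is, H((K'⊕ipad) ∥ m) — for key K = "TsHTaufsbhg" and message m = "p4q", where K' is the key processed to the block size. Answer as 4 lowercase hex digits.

f06e

Key "TsHTaufsbhg" = 54 73 48 54 61 75 66 73 62 68 67 is 11 bytes > B = 7, so hash it first: H(key) = 2c 17, then zero-pad to 7 bytes: K' = 2c 17 00 00 00 00 00.
K' ⊕ ipad = 1a 21 36 36 36 36 36.
Inner input = 1a 21 36 36 36 36 36 ∥ 70 34 71.
Inner hash: even-index sum = 240 mod 256 = 240; odd-index sum = 366 mod 256 = 110 → f0 6e.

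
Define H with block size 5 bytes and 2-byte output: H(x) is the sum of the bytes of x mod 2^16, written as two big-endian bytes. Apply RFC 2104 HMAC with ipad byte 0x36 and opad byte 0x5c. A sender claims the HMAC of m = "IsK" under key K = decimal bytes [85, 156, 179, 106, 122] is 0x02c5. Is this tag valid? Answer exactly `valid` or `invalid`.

Key decimal bytes [85, 156, 179, 106, 122] = 55 9c b3 6a 7a is exactly B = 5 bytes: K' = 55 9c b3 6a 7a.
K' ⊕ ipad = 63 aa 85 5c 4c; K' ⊕ opad = 09 c0 ef 36 26.
Inner hash: sum = 99+170+133+92+76+73+115+75 = 833 → 03 41.
Outer hash (recomputed tag): sum = 9+192+239+54+38+3+65 = 600 → 02 58.
Recomputed tag = 0258; claimed = 02c5 → mismatch.

invalid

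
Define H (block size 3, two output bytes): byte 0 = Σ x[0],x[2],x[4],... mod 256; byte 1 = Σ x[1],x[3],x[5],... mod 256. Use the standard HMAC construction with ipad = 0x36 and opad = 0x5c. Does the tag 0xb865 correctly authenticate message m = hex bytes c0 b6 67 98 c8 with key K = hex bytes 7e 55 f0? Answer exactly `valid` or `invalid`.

invalid

Key hex bytes 7e 55 f0 is exactly B = 3 bytes: K' = 7e 55 f0.
K' ⊕ ipad = 48 63 c6; K' ⊕ opad = 22 09 ac.
Inner hash: even-index sum = 604 mod 256 = 92; odd-index sum = 594 mod 256 = 82 → 5c 52.
Outer hash (recomputed tag): even-index sum = 288 mod 256 = 32; odd-index sum = 101 mod 256 = 101 → 20 65.
Recomputed tag = 2065; claimed = b865 → mismatch.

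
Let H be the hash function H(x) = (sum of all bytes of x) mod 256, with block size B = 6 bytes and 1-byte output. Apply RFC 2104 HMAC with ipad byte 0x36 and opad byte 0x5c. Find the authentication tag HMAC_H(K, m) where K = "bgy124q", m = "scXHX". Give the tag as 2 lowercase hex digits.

Key "bgy124q" = 62 67 79 31 32 34 71 is 7 bytes > B = 6, so hash it first: H(key) = 4a, then zero-pad to 6 bytes: K' = 4a 00 00 00 00 00.
K' ⊕ ipad = 7c 36 36 36 36 36.  K' ⊕ opad = 16 5c 5c 5c 5c 5c.
Inner input = (K'⊕ipad) ∥ m = 7c 36 36 36 36 36 ∥ 73 63 58 48 58.
Inner hash: sum = 124+54+54+54+54+54+115+99+88+72+88 = 856; mod 256 = 88 → 58.
Outer input = (K'⊕opad) ∥ inner = 16 5c 5c 5c 5c 5c ∥ 58.
Outer hash (tag): sum = 22+92+92+92+92+92+88 = 570; mod 256 = 58 → 3a.

3a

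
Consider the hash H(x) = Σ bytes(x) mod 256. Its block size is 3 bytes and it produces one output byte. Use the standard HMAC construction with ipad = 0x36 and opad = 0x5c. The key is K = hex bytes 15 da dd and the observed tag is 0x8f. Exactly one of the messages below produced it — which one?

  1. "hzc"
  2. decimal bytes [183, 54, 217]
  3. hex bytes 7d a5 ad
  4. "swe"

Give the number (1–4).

1

Key hex bytes 15 da dd is exactly B = 3 bytes: K' = 15 da dd.
K' ⊕ ipad = 23 ec eb; K' ⊕ opad = 49 86 81.
m1: inner = H(23 ec eb 68 7a 63) = 3f; tag = H(49 86 81 3f) = 8f ← matches
m2: inner = H(23 ec eb b7 36 d9) = c0; tag = H(49 86 81 c0) = 10
m3: inner = H(23 ec eb 7d a5 ad) = c9; tag = H(49 86 81 c9) = 19
m4: inner = H(23 ec eb 73 77 65) = 49; tag = H(49 86 81 49) = 99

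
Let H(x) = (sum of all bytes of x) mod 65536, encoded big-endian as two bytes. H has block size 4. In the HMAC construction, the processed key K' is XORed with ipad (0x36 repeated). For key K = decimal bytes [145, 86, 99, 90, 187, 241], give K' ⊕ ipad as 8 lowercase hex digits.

35663636

Key decimal bytes [145, 86, 99, 90, 187, 241] = 91 56 63 5a bb f1 is 6 bytes > B = 4, so hash it first: H(key) = 03 50, then zero-pad to 4 bytes: K' = 03 50 00 00.
XOR each byte with 0x36: 03⊕36=35, 50⊕36=66, 00⊕36=36, 00⊕36=36.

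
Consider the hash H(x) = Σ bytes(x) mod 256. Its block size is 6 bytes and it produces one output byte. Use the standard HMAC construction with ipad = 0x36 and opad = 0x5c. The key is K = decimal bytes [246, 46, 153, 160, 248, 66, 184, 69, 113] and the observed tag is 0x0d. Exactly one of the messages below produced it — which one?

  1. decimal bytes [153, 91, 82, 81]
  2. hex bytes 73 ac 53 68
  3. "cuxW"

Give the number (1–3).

3

Key decimal bytes [246, 46, 153, 160, 248, 66, 184, 69, 113] = f6 2e 99 a0 f8 42 b8 45 71 is 9 bytes > B = 6, so hash it first: H(key) = 05, then zero-pad to 6 bytes: K' = 05 00 00 00 00 00.
K' ⊕ ipad = 33 36 36 36 36 36; K' ⊕ opad = 59 5c 5c 5c 5c 5c.
m1: inner = H(33 36 36 36 36 36 99 5b 52 51) = d8; tag = H(59 5c 5c 5c 5c 5c d8) = fd
m2: inner = H(33 36 36 36 36 36 73 ac 53 68) = 1b; tag = H(59 5c 5c 5c 5c 5c 1b) = 40
m3: inner = H(33 36 36 36 36 36 63 75 78 57) = e8; tag = H(59 5c 5c 5c 5c 5c e8) = 0d ← matches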